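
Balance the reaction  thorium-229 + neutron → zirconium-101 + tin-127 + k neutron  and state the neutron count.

Conserve mass number: 230 = 101 + 127 + k, so k = 230 − 228 = 2.
Check atomic number: 90 = 40 + 50 + 0 = 90. ✓

2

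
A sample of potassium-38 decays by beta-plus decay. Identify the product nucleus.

Beta-plus decay: mass number changes by +0, atomic number by -1.
A: 38 = 38; Z: 19 − 1 = 18.
Z = 18 is argon, so the daughter is argon-38.

Ar-38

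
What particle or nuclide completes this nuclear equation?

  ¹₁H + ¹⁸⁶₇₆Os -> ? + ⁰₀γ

Conserve mass number: 1 + 186 = A + 0, so A = 187.
Conserve atomic number: 1 + 76 = Z + 0, so Z = 77.
Z = 77 is iridium, so the species is ¹⁸⁷₇₇Ir.

Ir-187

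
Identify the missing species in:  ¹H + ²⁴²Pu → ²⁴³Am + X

Conserve mass number: 1 + 242 = 243 + A, so A = 0.
Conserve atomic number: 1 + 94 = 95 + Z, so Z = 0.
A = 0 and Z = 0 is γ — a gamma ray.

gamma ray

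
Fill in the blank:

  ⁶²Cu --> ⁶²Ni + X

positron

Conserve mass number: 62 = 62 + A, so A = 0.
Conserve atomic number: 29 = 28 + Z, so Z = 1.
A = 0 and Z = 1 is e⁺ — a positron.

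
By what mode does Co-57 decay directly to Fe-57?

ΔA = 57 − 57 = 0; ΔZ = 26 − 27 = -1.
A is unchanged and Z drops by 1 — a proton has become a neutron (β⁺ emission or electron capture).

beta-plus decay or electron capture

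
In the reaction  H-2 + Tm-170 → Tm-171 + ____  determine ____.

proton

Conserve mass number: 2 + 170 = 171 + A, so A = 1.
Conserve atomic number: 1 + 69 = 69 + Z, so Z = 1.
A = 1 and Z = 1 is H-1 — a proton.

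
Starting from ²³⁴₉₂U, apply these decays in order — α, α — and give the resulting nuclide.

Start: (A, Z) = (234, 92).
After α: (230, 90).
After α: (226, 88).
Z = 88 is radium.

Ra-226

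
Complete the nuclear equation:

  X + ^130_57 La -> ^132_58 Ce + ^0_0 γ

deuteron

Conserve mass number: A + 130 = 132 + 0, so A = 2.
Conserve atomic number: Z + 57 = 58 + 0, so Z = 1.
A = 2 and Z = 1 is ^2_1 H — a deuteron.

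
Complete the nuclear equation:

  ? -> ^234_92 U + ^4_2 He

Pu-238

Conserve mass number: A = 234 + 4, so A = 238.
Conserve atomic number: Z = 92 + 2, so Z = 94.
Z = 94 is plutonium, so the species is ^238_94 Pu.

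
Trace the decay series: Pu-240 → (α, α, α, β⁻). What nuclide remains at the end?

Ac-228

Start: (A, Z) = (240, 94).
After α: (236, 92).
After α: (232, 90).
After α: (228, 88).
After β⁻: (228, 89).
Z = 89 is actinium.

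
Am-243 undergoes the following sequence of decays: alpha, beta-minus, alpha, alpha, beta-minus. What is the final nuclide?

Start: (A, Z) = (243, 95).
After α: (239, 93).
After β⁻: (239, 94).
After α: (235, 92).
After α: (231, 90).
After β⁻: (231, 91).
Z = 91 is protactinium.

Pa-231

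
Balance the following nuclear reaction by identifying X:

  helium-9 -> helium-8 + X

neutron

Conserve mass number: 9 = 8 + A, so A = 1.
Conserve atomic number: 2 = 2 + Z, so Z = 0.
A = 1 and Z = 0 is neutron — a neutron.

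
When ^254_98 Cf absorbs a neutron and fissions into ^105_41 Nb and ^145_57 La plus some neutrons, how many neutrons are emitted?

5

Conserve mass number: 255 = 105 + 145 + k, so k = 255 − 250 = 5.
Check atomic number: 98 = 41 + 57 + 0 = 98. ✓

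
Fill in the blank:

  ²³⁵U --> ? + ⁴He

Th-231

Conserve mass number: 235 = A + 4, so A = 231.
Conserve atomic number: 92 = Z + 2, so Z = 90.
Z = 90 is thorium, so the species is ²³¹Th.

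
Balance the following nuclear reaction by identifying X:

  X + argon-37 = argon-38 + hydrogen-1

deuteron

Conserve mass number: A + 37 = 38 + 1, so A = 2.
Conserve atomic number: Z + 18 = 18 + 1, so Z = 1.
A = 2 and Z = 1 is hydrogen-2 — a deuteron.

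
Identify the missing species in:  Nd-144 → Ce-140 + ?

Conserve mass number: 144 = 140 + A, so A = 4.
Conserve atomic number: 60 = 58 + Z, so Z = 2.
A = 4 and Z = 2 is He-4 — an alpha particle.

alpha particle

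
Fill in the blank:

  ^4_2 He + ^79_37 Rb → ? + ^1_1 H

Sr-82

Conserve mass number: 4 + 79 = A + 1, so A = 82.
Conserve atomic number: 2 + 37 = Z + 1, so Z = 38.
Z = 38 is strontium, so the species is ^82_38 Sr.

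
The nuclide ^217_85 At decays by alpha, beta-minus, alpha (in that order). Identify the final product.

Start: (A, Z) = (217, 85).
After α: (213, 83).
After β⁻: (213, 84).
After α: (209, 82).
Z = 82 is lead.

Pb-209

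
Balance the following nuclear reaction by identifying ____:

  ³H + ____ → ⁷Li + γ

alpha particle

Conserve mass number: 3 + A = 7 + 0, so A = 4.
Conserve atomic number: 1 + Z = 3 + 0, so Z = 2.
A = 4 and Z = 2 is ⁴He — an alpha particle.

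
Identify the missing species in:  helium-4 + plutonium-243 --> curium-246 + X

neutron

Conserve mass number: 4 + 243 = 246 + A, so A = 1.
Conserve atomic number: 2 + 94 = 96 + Z, so Z = 0.
A = 1 and Z = 0 is neutron — a neutron.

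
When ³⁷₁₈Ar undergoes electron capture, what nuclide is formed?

Electron capture: mass number changes by +0, atomic number by -1.
A: 37 = 37; Z: 18 − 1 = 17.
Z = 17 is chlorine, so the daughter is ³⁷₁₇Cl.

Cl-37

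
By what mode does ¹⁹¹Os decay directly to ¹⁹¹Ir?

beta-minus decay

ΔA = 191 − 191 = 0; ΔZ = 77 − 76 = +1.
A is unchanged and Z rises by 1 — a neutron has become a proton (β⁻ decay).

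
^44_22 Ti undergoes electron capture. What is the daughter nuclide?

Sc-44

Electron capture: mass number changes by +0, atomic number by -1.
A: 44 = 44; Z: 22 − 1 = 21.
Z = 21 is scandium, so the daughter is ^44_21 Sc.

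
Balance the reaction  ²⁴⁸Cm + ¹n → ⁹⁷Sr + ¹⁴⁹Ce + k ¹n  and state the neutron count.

3

Conserve mass number: 249 = 97 + 149 + k, so k = 249 − 246 = 3.
Check atomic number: 96 = 38 + 58 + 0 = 96. ✓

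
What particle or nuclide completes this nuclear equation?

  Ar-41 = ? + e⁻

Conserve mass number: 41 = A + 0, so A = 41.
Conserve atomic number: 18 = Z − 1, so Z = 19.
Z = 19 is potassium, so the species is K-41.

K-41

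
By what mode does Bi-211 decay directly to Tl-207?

ΔA = 207 − 211 = -4; ΔZ = 81 − 83 = -2.
A drops by 4 and Z drops by 2 — the signature of alpha emission.

alpha decay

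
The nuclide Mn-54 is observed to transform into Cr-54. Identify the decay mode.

ΔA = 54 − 54 = 0; ΔZ = 24 − 25 = -1.
A is unchanged and Z drops by 1 — a proton has become a neutron (β⁺ emission or electron capture).

beta-plus decay or electron capture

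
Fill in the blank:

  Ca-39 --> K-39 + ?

Conserve mass number: 39 = 39 + A, so A = 0.
Conserve atomic number: 20 = 19 + Z, so Z = 1.
A = 0 and Z = 1 is e⁺ — a positron.

positron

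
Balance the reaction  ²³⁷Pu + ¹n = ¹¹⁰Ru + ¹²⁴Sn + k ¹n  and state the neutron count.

Conserve mass number: 238 = 110 + 124 + k, so k = 238 − 234 = 4.
Check atomic number: 94 = 44 + 50 + 0 = 94. ✓

4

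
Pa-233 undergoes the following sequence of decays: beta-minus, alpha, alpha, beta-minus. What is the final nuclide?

Start: (A, Z) = (233, 91).
After β⁻: (233, 92).
After α: (229, 90).
After α: (225, 88).
After β⁻: (225, 89).
Z = 89 is actinium.

Ac-225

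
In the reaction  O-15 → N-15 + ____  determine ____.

Conserve mass number: 15 = 15 + A, so A = 0.
Conserve atomic number: 8 = 7 + Z, so Z = 1.
A = 0 and Z = 1 is e⁺ — a positron.

positron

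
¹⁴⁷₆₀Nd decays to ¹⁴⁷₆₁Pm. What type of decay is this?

beta-minus decay

ΔA = 147 − 147 = 0; ΔZ = 61 − 60 = +1.
A is unchanged and Z rises by 1 — a neutron has become a proton (β⁻ decay).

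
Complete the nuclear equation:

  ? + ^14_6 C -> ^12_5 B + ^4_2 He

Conserve mass number: A + 14 = 12 + 4, so A = 2.
Conserve atomic number: Z + 6 = 5 + 2, so Z = 1.
A = 2 and Z = 1 is ^2_1 H — a deuteron.

deuteron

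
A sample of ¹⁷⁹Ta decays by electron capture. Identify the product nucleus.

Electron capture: mass number changes by +0, atomic number by -1.
A: 179 = 179; Z: 73 − 1 = 72.
Z = 72 is hafnium, so the daughter is ¹⁷⁹Hf.

Hf-179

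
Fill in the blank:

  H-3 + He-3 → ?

Li-6

Conserve mass number: 3 + 3 = A, so A = 6.
Conserve atomic number: 1 + 2 = Z, so Z = 3.
Z = 3 is lithium, so the species is Li-6.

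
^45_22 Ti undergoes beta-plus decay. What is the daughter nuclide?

Sc-45

Beta-plus decay: mass number changes by +0, atomic number by -1.
A: 45 = 45; Z: 22 − 1 = 21.
Z = 21 is scandium, so the daughter is ^45_21 Sc.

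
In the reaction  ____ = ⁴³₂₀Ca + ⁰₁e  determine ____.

Conserve mass number: A = 43 + 0, so A = 43.
Conserve atomic number: Z = 20 + 1, so Z = 21.
Z = 21 is scandium, so the species is ⁴³₂₁Sc.

Sc-43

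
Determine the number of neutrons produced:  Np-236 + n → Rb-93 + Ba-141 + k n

3

Conserve mass number: 237 = 93 + 141 + k, so k = 237 − 234 = 3.
Check atomic number: 93 = 37 + 56 + 0 = 93. ✓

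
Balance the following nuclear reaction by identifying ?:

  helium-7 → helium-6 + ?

neutron

Conserve mass number: 7 = 6 + A, so A = 1.
Conserve atomic number: 2 = 2 + Z, so Z = 0.
A = 1 and Z = 0 is neutron — a neutron.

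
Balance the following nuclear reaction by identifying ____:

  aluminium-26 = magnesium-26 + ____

Conserve mass number: 26 = 26 + A, so A = 0.
Conserve atomic number: 13 = 12 + Z, so Z = 1.
A = 0 and Z = 1 is e⁺ — a positron.

positron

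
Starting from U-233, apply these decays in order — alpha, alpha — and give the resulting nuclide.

Ra-225

Start: (A, Z) = (233, 92).
After α: (229, 90).
After α: (225, 88).
Z = 88 is radium.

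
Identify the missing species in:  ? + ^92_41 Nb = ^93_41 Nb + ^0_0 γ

Conserve mass number: A + 92 = 93 + 0, so A = 1.
Conserve atomic number: Z + 41 = 41 + 0, so Z = 0.
A = 1 and Z = 0 is ^1_0 n — a neutron.

neutron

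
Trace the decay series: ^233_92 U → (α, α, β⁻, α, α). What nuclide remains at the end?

Start: (A, Z) = (233, 92).
After α: (229, 90).
After α: (225, 88).
After β⁻: (225, 89).
After α: (221, 87).
After α: (217, 85).
Z = 85 is astatine.

At-217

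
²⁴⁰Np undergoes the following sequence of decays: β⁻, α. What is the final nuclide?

U-236

Start: (A, Z) = (240, 93).
After β⁻: (240, 94).
After α: (236, 92).
Z = 92 is uranium.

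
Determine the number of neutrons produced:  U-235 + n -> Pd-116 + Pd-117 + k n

3

Conserve mass number: 236 = 116 + 117 + k, so k = 236 − 233 = 3.
Check atomic number: 92 = 46 + 46 + 0 = 92. ✓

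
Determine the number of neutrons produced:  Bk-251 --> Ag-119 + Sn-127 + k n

5

Conserve mass number: 251 = 119 + 127 + k, so k = 251 − 246 = 5.
Check atomic number: 97 = 47 + 50 + 0 = 97. ✓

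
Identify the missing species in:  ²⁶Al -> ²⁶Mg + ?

Conserve mass number: 26 = 26 + A, so A = 0.
Conserve atomic number: 13 = 12 + Z, so Z = 1.
A = 0 and Z = 1 is e⁺ — a positron.

positron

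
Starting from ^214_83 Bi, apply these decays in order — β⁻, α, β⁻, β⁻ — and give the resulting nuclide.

Start: (A, Z) = (214, 83).
After β⁻: (214, 84).
After α: (210, 82).
After β⁻: (210, 83).
After β⁻: (210, 84).
Z = 84 is polonium.

Po-210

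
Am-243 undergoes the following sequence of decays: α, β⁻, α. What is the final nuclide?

U-235

Start: (A, Z) = (243, 95).
After α: (239, 93).
After β⁻: (239, 94).
After α: (235, 92).
Z = 92 is uranium.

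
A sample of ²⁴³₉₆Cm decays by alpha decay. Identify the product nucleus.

Pu-239

Alpha decay: mass number changes by -4, atomic number by -2.
A: 243 − 4 = 239; Z: 96 − 2 = 94.
Z = 94 is plutonium, so the daughter is ²³⁹₉₄Pu.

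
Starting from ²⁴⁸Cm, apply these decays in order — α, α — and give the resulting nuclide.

Start: (A, Z) = (248, 96).
After α: (244, 94).
After α: (240, 92).
Z = 92 is uranium.

U-240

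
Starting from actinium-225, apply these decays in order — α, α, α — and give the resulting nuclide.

Start: (A, Z) = (225, 89).
After α: (221, 87).
After α: (217, 85).
After α: (213, 83).
Z = 83 is bismuth.

Bi-213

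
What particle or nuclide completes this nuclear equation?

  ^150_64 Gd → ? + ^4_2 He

Sm-146

Conserve mass number: 150 = A + 4, so A = 146.
Conserve atomic number: 64 = Z + 2, so Z = 62.
Z = 62 is samarium, so the species is ^146_62 Sm.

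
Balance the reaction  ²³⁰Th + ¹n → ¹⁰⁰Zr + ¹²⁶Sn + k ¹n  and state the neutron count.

Conserve mass number: 231 = 100 + 126 + k, so k = 231 − 226 = 5.
Check atomic number: 90 = 40 + 50 + 0 = 90. ✓

5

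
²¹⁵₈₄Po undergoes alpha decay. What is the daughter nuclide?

Pb-211

Alpha decay: mass number changes by -4, atomic number by -2.
A: 215 − 4 = 211; Z: 84 − 2 = 82.
Z = 82 is lead, so the daughter is ²¹¹₈₂Pb.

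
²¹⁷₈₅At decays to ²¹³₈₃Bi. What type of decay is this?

ΔA = 213 − 217 = -4; ΔZ = 83 − 85 = -2.
A drops by 4 and Z drops by 2 — the signature of alpha emission.

alpha decay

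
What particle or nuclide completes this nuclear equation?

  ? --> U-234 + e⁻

Conserve mass number: A = 234 + 0, so A = 234.
Conserve atomic number: Z = 92 − 1, so Z = 91.
Z = 91 is protactinium, so the species is Pa-234.

Pa-234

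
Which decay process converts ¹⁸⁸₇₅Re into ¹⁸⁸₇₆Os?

beta-minus decay

ΔA = 188 − 188 = 0; ΔZ = 76 − 75 = +1.
A is unchanged and Z rises by 1 — a neutron has become a proton (β⁻ decay).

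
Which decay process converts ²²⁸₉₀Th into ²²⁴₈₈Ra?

ΔA = 224 − 228 = -4; ΔZ = 88 − 90 = -2.
A drops by 4 and Z drops by 2 — the signature of alpha emission.

alpha decay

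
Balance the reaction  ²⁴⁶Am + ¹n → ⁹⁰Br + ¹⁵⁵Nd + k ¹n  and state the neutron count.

Conserve mass number: 247 = 90 + 155 + k, so k = 247 − 245 = 2.
Check atomic number: 95 = 35 + 60 + 0 = 95. ✓

2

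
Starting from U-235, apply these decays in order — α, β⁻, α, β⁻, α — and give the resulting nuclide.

Ra-223

Start: (A, Z) = (235, 92).
After α: (231, 90).
After β⁻: (231, 91).
After α: (227, 89).
After β⁻: (227, 90).
After α: (223, 88).
Z = 88 is radium.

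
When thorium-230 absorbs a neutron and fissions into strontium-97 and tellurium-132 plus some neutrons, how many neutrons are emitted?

Conserve mass number: 231 = 97 + 132 + k, so k = 231 − 229 = 2.
Check atomic number: 90 = 38 + 52 + 0 = 90. ✓

2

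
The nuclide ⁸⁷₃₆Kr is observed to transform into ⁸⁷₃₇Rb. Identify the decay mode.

ΔA = 87 − 87 = 0; ΔZ = 37 − 36 = +1.
A is unchanged and Z rises by 1 — a neutron has become a proton (β⁻ decay).

beta-minus decay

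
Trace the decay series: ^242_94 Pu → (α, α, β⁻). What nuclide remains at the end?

Pa-234

Start: (A, Z) = (242, 94).
After α: (238, 92).
After α: (234, 90).
After β⁻: (234, 91).
Z = 91 is protactinium.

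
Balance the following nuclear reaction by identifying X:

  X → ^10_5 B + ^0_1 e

C-10

Conserve mass number: A = 10 + 0, so A = 10.
Conserve atomic number: Z = 5 + 1, so Z = 6.
Z = 6 is carbon, so the species is ^10_6 C.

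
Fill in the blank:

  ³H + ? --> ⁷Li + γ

Conserve mass number: 3 + A = 7 + 0, so A = 4.
Conserve atomic number: 1 + Z = 3 + 0, so Z = 2.
A = 4 and Z = 2 is ⁴He — an alpha particle.

alpha particle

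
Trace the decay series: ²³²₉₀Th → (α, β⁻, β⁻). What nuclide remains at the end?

Start: (A, Z) = (232, 90).
After α: (228, 88).
After β⁻: (228, 89).
After β⁻: (228, 90).
Z = 90 is thorium.

Th-228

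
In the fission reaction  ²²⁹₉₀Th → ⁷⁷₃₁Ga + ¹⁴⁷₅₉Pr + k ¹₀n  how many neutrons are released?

Conserve mass number: 229 = 77 + 147 + k, so k = 229 − 224 = 5.
Check atomic number: 90 = 31 + 59 + 0 = 90. ✓

5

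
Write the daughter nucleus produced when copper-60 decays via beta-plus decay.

Ni-60

Beta-plus decay: mass number changes by +0, atomic number by -1.
A: 60 = 60; Z: 29 − 1 = 28.
Z = 28 is nickel, so the daughter is nickel-60.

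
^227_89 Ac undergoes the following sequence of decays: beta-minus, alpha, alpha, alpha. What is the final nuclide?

Po-215

Start: (A, Z) = (227, 89).
After β⁻: (227, 90).
After α: (223, 88).
After α: (219, 86).
After α: (215, 84).
Z = 84 is polonium.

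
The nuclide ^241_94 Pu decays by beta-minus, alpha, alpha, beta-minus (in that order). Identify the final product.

Start: (A, Z) = (241, 94).
After β⁻: (241, 95).
After α: (237, 93).
After α: (233, 91).
After β⁻: (233, 92).
Z = 92 is uranium.

U-233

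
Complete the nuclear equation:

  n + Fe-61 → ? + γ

Conserve mass number: 1 + 61 = A + 0, so A = 62.
Conserve atomic number: 0 + 26 = Z + 0, so Z = 26.
Z = 26 is iron, so the species is Fe-62.

Fe-62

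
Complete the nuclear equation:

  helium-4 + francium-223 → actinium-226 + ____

Conserve mass number: 4 + 223 = 226 + A, so A = 1.
Conserve atomic number: 2 + 87 = 89 + Z, so Z = 0.
A = 1 and Z = 0 is neutron — a neutron.

neutron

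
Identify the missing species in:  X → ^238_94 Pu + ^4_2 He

Conserve mass number: A = 238 + 4, so A = 242.
Conserve atomic number: Z = 94 + 2, so Z = 96.
Z = 96 is curium, so the species is ^242_96 Cm.

Cm-242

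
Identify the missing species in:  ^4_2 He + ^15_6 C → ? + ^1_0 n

O-18

Conserve mass number: 4 + 15 = A + 1, so A = 18.
Conserve atomic number: 2 + 6 = Z + 0, so Z = 8.
Z = 8 is oxygen, so the species is ^18_8 O.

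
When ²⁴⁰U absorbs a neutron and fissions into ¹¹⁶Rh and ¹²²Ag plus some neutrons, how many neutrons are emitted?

3

Conserve mass number: 241 = 116 + 122 + k, so k = 241 − 238 = 3.
Check atomic number: 92 = 45 + 47 + 0 = 92. ✓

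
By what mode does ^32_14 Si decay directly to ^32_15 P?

ΔA = 32 − 32 = 0; ΔZ = 15 − 14 = +1.
A is unchanged and Z rises by 1 — a neutron has become a proton (β⁻ decay).

beta-minus decay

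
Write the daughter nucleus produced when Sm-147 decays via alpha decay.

Nd-143

Alpha decay: mass number changes by -4, atomic number by -2.
A: 147 − 4 = 143; Z: 62 − 2 = 60.
Z = 60 is neodymium, so the daughter is Nd-143.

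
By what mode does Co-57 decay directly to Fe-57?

ΔA = 57 − 57 = 0; ΔZ = 26 − 27 = -1.
A is unchanged and Z drops by 1 — a proton has become a neutron (β⁺ emission or electron capture).

beta-plus decay or electron capture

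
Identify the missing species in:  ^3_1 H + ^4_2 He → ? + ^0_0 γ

Li-7

Conserve mass number: 3 + 4 = A + 0, so A = 7.
Conserve atomic number: 1 + 2 = Z + 0, so Z = 3.
Z = 3 is lithium, so the species is ^7_3 Li.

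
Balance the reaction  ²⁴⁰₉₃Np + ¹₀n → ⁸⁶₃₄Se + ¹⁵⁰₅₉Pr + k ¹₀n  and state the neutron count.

5

Conserve mass number: 241 = 86 + 150 + k, so k = 241 − 236 = 5.
Check atomic number: 93 = 34 + 59 + 0 = 93. ✓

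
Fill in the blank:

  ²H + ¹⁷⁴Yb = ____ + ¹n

Lu-175

Conserve mass number: 2 + 174 = A + 1, so A = 175.
Conserve atomic number: 1 + 70 = Z + 0, so Z = 71.
Z = 71 is lutetium, so the species is ¹⁷⁵Lu.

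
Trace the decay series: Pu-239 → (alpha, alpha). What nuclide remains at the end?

Th-231

Start: (A, Z) = (239, 94).
After α: (235, 92).
After α: (231, 90).
Z = 90 is thorium.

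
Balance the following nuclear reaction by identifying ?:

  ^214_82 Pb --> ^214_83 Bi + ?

beta-minus particle

Conserve mass number: 214 = 214 + A, so A = 0.
Conserve atomic number: 82 = 83 + Z, so Z = -1.
A = 0 and Z = -1 is ^0_-1 e — a beta-minus particle.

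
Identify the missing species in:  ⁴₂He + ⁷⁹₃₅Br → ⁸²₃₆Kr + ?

proton

Conserve mass number: 4 + 79 = 82 + A, so A = 1.
Conserve atomic number: 2 + 35 = 36 + Z, so Z = 1.
A = 1 and Z = 1 is ¹₁H — a proton.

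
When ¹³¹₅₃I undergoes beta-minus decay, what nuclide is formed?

Xe-131

Beta-minus decay: mass number changes by +0, atomic number by +1.
A: 131 = 131; Z: 53 + 1 = 54.
Z = 54 is xenon, so the daughter is ¹³¹₅₄Xe.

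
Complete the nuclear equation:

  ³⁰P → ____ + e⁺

Si-30

Conserve mass number: 30 = A + 0, so A = 30.
Conserve atomic number: 15 = Z + 1, so Z = 14.
Z = 14 is silicon, so the species is ³⁰Si.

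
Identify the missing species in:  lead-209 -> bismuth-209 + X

Conserve mass number: 209 = 209 + A, so A = 0.
Conserve atomic number: 82 = 83 + Z, so Z = -1.
A = 0 and Z = -1 is e⁻ — a beta-minus particle.

beta-minus particle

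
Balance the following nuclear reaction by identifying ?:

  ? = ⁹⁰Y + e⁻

Sr-90

Conserve mass number: A = 90 + 0, so A = 90.
Conserve atomic number: Z = 39 − 1, so Z = 38.
Z = 38 is strontium, so the species is ⁹⁰Sr.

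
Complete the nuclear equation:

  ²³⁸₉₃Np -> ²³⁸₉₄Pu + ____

Conserve mass number: 238 = 238 + A, so A = 0.
Conserve atomic number: 93 = 94 + Z, so Z = -1.
A = 0 and Z = -1 is ⁰₋₁e — a beta-minus particle.

beta-minus particle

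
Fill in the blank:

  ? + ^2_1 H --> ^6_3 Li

Conserve mass number: A + 2 = 6, so A = 4.
Conserve atomic number: Z + 1 = 3, so Z = 2.
A = 4 and Z = 2 is ^4_2 He — an alpha particle.

alpha particle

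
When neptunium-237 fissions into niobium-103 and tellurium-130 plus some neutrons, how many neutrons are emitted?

Conserve mass number: 237 = 103 + 130 + k, so k = 237 − 233 = 4.
Check atomic number: 93 = 41 + 52 + 0 = 93. ✓

4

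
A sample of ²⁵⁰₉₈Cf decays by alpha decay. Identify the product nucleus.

Cm-246

Alpha decay: mass number changes by -4, atomic number by -2.
A: 250 − 4 = 246; Z: 98 − 2 = 96.
Z = 96 is curium, so the daughter is ²⁴⁶₉₆Cm.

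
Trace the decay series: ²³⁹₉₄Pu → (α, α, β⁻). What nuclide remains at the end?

Pa-231

Start: (A, Z) = (239, 94).
After α: (235, 92).
After α: (231, 90).
After β⁻: (231, 91).
Z = 91 is protactinium.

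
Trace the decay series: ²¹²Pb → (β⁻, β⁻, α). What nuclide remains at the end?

Start: (A, Z) = (212, 82).
After β⁻: (212, 83).
After β⁻: (212, 84).
After α: (208, 82).
Z = 82 is lead.

Pb-208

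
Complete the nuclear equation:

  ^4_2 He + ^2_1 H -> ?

Li-6

Conserve mass number: 4 + 2 = A, so A = 6.
Conserve atomic number: 2 + 1 = Z, so Z = 3.
Z = 3 is lithium, so the species is ^6_3 Li.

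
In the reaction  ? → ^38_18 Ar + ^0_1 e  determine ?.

K-38

Conserve mass number: A = 38 + 0, so A = 38.
Conserve atomic number: Z = 18 + 1, so Z = 19.
Z = 19 is potassium, so the species is ^38_19 K.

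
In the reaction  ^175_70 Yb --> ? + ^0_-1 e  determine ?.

Lu-175

Conserve mass number: 175 = A + 0, so A = 175.
Conserve atomic number: 70 = Z − 1, so Z = 71.
Z = 71 is lutetium, so the species is ^175_71 Lu.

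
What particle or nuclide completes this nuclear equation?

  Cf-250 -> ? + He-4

Cm-246

Conserve mass number: 250 = A + 4, so A = 246.
Conserve atomic number: 98 = Z + 2, so Z = 96.
Z = 96 is curium, so the species is Cm-246.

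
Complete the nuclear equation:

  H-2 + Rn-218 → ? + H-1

Conserve mass number: 2 + 218 = A + 1, so A = 219.
Conserve atomic number: 1 + 86 = Z + 1, so Z = 86.
Z = 86 is radon, so the species is Rn-219.

Rn-219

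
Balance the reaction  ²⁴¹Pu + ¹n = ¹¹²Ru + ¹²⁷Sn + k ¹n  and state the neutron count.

3

Conserve mass number: 242 = 112 + 127 + k, so k = 242 − 239 = 3.
Check atomic number: 94 = 44 + 50 + 0 = 94. ✓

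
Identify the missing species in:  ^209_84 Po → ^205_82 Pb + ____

Conserve mass number: 209 = 205 + A, so A = 4.
Conserve atomic number: 84 = 82 + Z, so Z = 2.
A = 4 and Z = 2 is ^4_2 He — an alpha particle.

alpha particle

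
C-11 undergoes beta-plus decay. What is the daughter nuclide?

Beta-plus decay: mass number changes by +0, atomic number by -1.
A: 11 = 11; Z: 6 − 1 = 5.
Z = 5 is boron, so the daughter is B-11.

B-11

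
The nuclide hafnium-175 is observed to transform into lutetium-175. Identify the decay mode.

ΔA = 175 − 175 = 0; ΔZ = 71 − 72 = -1.
A is unchanged and Z drops by 1 — a proton has become a neutron (β⁺ emission or electron capture).

beta-plus decay or electron capture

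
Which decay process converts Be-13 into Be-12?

neutron emission

ΔA = 12 − 13 = -1; ΔZ = 4 − 4 = +0.
A drops by 1 with Z unchanged — a neutron was emitted.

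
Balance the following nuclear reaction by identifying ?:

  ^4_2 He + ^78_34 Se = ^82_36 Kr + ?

gamma ray

Conserve mass number: 4 + 78 = 82 + A, so A = 0.
Conserve atomic number: 2 + 34 = 36 + Z, so Z = 0.
A = 0 and Z = 0 is ^0_0 γ — a gamma ray.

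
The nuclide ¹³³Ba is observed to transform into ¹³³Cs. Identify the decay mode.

ΔA = 133 − 133 = 0; ΔZ = 55 − 56 = -1.
A is unchanged and Z drops by 1 — a proton has become a neutron (β⁺ emission or electron capture).

beta-plus decay or electron capture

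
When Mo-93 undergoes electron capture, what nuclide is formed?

Electron capture: mass number changes by +0, atomic number by -1.
A: 93 = 93; Z: 42 − 1 = 41.
Z = 41 is niobium, so the daughter is Nb-93.

Nb-93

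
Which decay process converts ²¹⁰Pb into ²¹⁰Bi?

beta-minus decay

ΔA = 210 − 210 = 0; ΔZ = 83 − 82 = +1.
A is unchanged and Z rises by 1 — a neutron has become a proton (β⁻ decay).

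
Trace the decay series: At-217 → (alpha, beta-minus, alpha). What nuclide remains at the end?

Pb-209

Start: (A, Z) = (217, 85).
After α: (213, 83).
After β⁻: (213, 84).
After α: (209, 82).
Z = 82 is lead.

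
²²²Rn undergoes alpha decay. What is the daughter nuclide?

Po-218

Alpha decay: mass number changes by -4, atomic number by -2.
A: 222 − 4 = 218; Z: 86 − 2 = 84.
Z = 84 is polonium, so the daughter is ²¹⁸Po.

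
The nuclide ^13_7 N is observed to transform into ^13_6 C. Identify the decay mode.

ΔA = 13 − 13 = 0; ΔZ = 6 − 7 = -1.
A is unchanged and Z drops by 1 — a proton has become a neutron (β⁺ emission or electron capture).

beta-plus decay or electron capture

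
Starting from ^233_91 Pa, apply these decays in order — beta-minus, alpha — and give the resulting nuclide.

Start: (A, Z) = (233, 91).
After β⁻: (233, 92).
After α: (229, 90).
Z = 90 is thorium.

Th-229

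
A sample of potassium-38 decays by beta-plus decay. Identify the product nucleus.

Ar-38

Beta-plus decay: mass number changes by +0, atomic number by -1.
A: 38 = 38; Z: 19 − 1 = 18.
Z = 18 is argon, so the daughter is argon-38.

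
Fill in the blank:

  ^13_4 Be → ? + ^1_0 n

Conserve mass number: 13 = A + 1, so A = 12.
Conserve atomic number: 4 = Z + 0, so Z = 4.
Z = 4 is beryllium, so the species is ^12_4 Be.

Be-12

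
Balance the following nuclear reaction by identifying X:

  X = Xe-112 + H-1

Cs-113

Conserve mass number: A = 112 + 1, so A = 113.
Conserve atomic number: Z = 54 + 1, so Z = 55.
Z = 55 is caesium, so the species is Cs-113.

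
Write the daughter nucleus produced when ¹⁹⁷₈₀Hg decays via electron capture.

Au-197

Electron capture: mass number changes by +0, atomic number by -1.
A: 197 = 197; Z: 80 − 1 = 79.
Z = 79 is gold, so the daughter is ¹⁹⁷₇₉Au.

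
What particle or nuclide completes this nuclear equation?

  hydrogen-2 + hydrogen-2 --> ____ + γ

Conserve mass number: 2 + 2 = A + 0, so A = 4.
Conserve atomic number: 1 + 1 = Z + 0, so Z = 2.
A = 4 and Z = 2 is helium-4 — an alpha particle.

He-4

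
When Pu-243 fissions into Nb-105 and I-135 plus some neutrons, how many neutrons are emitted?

3

Conserve mass number: 243 = 105 + 135 + k, so k = 243 − 240 = 3.
Check atomic number: 94 = 41 + 53 + 0 = 94. ✓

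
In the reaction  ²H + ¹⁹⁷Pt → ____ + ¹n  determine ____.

Au-198

Conserve mass number: 2 + 197 = A + 1, so A = 198.
Conserve atomic number: 1 + 78 = Z + 0, so Z = 79.
Z = 79 is gold, so the species is ¹⁹⁸Au.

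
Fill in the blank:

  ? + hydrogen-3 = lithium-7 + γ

Conserve mass number: A + 3 = 7 + 0, so A = 4.
Conserve atomic number: Z + 1 = 3 + 0, so Z = 2.
A = 4 and Z = 2 is helium-4 — an alpha particle.

alpha particle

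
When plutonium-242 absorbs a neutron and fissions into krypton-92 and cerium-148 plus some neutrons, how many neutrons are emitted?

3

Conserve mass number: 243 = 92 + 148 + k, so k = 243 − 240 = 3.
Check atomic number: 94 = 36 + 58 + 0 = 94. ✓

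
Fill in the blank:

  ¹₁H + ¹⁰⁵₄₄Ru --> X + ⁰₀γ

Rh-106

Conserve mass number: 1 + 105 = A + 0, so A = 106.
Conserve atomic number: 1 + 44 = Z + 0, so Z = 45.
Z = 45 is rhodium, so the species is ¹⁰⁶₄₅Rh.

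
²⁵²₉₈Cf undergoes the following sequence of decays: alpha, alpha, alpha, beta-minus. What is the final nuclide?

Start: (A, Z) = (252, 98).
After α: (248, 96).
After α: (244, 94).
After α: (240, 92).
After β⁻: (240, 93).
Z = 93 is neptunium.

Np-240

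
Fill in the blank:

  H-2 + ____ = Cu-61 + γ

Conserve mass number: 2 + A = 61 + 0, so A = 59.
Conserve atomic number: 1 + Z = 29 + 0, so Z = 28.
Z = 28 is nickel, so the species is Ni-59.

Ni-59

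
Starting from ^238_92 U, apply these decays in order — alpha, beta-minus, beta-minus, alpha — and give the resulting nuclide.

Th-230

Start: (A, Z) = (238, 92).
After α: (234, 90).
After β⁻: (234, 91).
After β⁻: (234, 92).
After α: (230, 90).
Z = 90 is thorium.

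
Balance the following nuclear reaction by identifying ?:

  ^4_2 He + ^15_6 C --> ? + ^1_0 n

Conserve mass number: 4 + 15 = A + 1, so A = 18.
Conserve atomic number: 2 + 6 = Z + 0, so Z = 8.
Z = 8 is oxygen, so the species is ^18_8 O.

O-18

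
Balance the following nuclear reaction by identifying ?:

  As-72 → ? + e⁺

Conserve mass number: 72 = A + 0, so A = 72.
Conserve atomic number: 33 = Z + 1, so Z = 32.
Z = 32 is germanium, so the species is Ge-72.

Ge-72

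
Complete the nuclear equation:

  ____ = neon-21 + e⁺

Conserve mass number: A = 21 + 0, so A = 21.
Conserve atomic number: Z = 10 + 1, so Z = 11.
Z = 11 is sodium, so the species is sodium-21.

Na-21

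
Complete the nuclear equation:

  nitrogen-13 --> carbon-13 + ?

Conserve mass number: 13 = 13 + A, so A = 0.
Conserve atomic number: 7 = 6 + Z, so Z = 1.
A = 0 and Z = 1 is e⁺ — a positron.

positron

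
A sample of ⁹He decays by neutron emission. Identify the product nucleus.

He-8

Neutron emission: mass number changes by -1, atomic number by +0.
A: 9 − 1 = 8; Z: 2 = 2.
Z = 2 is helium, so the daughter is ⁸He.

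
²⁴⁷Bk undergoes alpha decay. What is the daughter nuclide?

Alpha decay: mass number changes by -4, atomic number by -2.
A: 247 − 4 = 243; Z: 97 − 2 = 95.
Z = 95 is americium, so the daughter is ²⁴³Am.

Am-243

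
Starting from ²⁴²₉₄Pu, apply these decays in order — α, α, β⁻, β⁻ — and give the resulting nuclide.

Start: (A, Z) = (242, 94).
After α: (238, 92).
After α: (234, 90).
After β⁻: (234, 91).
After β⁻: (234, 92).
Z = 92 is uranium.

U-234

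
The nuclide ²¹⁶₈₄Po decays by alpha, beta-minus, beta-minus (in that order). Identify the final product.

Start: (A, Z) = (216, 84).
After α: (212, 82).
After β⁻: (212, 83).
After β⁻: (212, 84).
Z = 84 is polonium.

Po-212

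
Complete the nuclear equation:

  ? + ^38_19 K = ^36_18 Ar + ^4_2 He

Conserve mass number: A + 38 = 36 + 4, so A = 2.
Conserve atomic number: Z + 19 = 18 + 2, so Z = 1.
A = 2 and Z = 1 is ^2_1 H — a deuteron.

deuteron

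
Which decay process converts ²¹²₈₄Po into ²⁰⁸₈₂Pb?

ΔA = 208 − 212 = -4; ΔZ = 82 − 84 = -2.
A drops by 4 and Z drops by 2 — the signature of alpha emission.

alpha decay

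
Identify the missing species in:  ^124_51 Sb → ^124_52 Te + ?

beta-minus particle

Conserve mass number: 124 = 124 + A, so A = 0.
Conserve atomic number: 51 = 52 + Z, so Z = -1.
A = 0 and Z = -1 is ^0_-1 e — a beta-minus particle.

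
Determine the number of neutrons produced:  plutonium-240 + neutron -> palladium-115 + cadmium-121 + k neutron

Conserve mass number: 241 = 115 + 121 + k, so k = 241 − 236 = 5.
Check atomic number: 94 = 46 + 48 + 0 = 94. ✓

5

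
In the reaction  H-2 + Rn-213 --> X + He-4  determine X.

At-211

Conserve mass number: 2 + 213 = A + 4, so A = 211.
Conserve atomic number: 1 + 86 = Z + 2, so Z = 85.
Z = 85 is astatine, so the species is At-211.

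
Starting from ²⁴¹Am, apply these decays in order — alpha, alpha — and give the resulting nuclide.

Start: (A, Z) = (241, 95).
After α: (237, 93).
After α: (233, 91).
Z = 91 is protactinium.

Pa-233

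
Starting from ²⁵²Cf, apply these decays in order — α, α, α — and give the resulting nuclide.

Start: (A, Z) = (252, 98).
After α: (248, 96).
After α: (244, 94).
After α: (240, 92).
Z = 92 is uranium.

U-240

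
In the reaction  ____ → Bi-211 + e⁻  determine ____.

Conserve mass number: A = 211 + 0, so A = 211.
Conserve atomic number: Z = 83 − 1, so Z = 82.
Z = 82 is lead, so the species is Pb-211.

Pb-211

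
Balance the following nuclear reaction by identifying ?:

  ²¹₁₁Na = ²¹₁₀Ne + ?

positron

Conserve mass number: 21 = 21 + A, so A = 0.
Conserve atomic number: 11 = 10 + Z, so Z = 1.
A = 0 and Z = 1 is ⁰₁e — a positron.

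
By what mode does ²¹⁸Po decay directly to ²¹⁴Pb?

alpha decay

ΔA = 214 − 218 = -4; ΔZ = 82 − 84 = -2.
A drops by 4 and Z drops by 2 — the signature of alpha emission.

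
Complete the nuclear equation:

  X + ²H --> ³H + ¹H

deuteron

Conserve mass number: A + 2 = 3 + 1, so A = 2.
Conserve atomic number: Z + 1 = 1 + 1, so Z = 1.
A = 2 and Z = 1 is ²H — a deuteron.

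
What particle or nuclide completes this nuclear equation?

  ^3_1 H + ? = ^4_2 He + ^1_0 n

deuteron

Conserve mass number: 3 + A = 4 + 1, so A = 2.
Conserve atomic number: 1 + Z = 2 + 0, so Z = 1.
A = 2 and Z = 1 is ^2_1 H — a deuteron.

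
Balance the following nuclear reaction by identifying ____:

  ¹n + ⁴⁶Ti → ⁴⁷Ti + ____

Conserve mass number: 1 + 46 = 47 + A, so A = 0.
Conserve atomic number: 0 + 22 = 22 + Z, so Z = 0.
A = 0 and Z = 0 is γ — a gamma ray.

gamma ray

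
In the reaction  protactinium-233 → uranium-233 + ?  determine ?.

beta-minus particle

Conserve mass number: 233 = 233 + A, so A = 0.
Conserve atomic number: 91 = 92 + Z, so Z = -1.
A = 0 and Z = -1 is e⁻ — a beta-minus particle.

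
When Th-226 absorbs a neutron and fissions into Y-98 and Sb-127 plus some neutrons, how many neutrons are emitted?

2

Conserve mass number: 227 = 98 + 127 + k, so k = 227 − 225 = 2.
Check atomic number: 90 = 39 + 51 + 0 = 90. ✓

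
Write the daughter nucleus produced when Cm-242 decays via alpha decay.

Pu-238

Alpha decay: mass number changes by -4, atomic number by -2.
A: 242 − 4 = 238; Z: 96 − 2 = 94.
Z = 94 is plutonium, so the daughter is Pu-238.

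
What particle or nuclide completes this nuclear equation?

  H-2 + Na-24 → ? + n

Mg-25

Conserve mass number: 2 + 24 = A + 1, so A = 25.
Conserve atomic number: 1 + 11 = Z + 0, so Z = 12.
Z = 12 is magnesium, so the species is Mg-25.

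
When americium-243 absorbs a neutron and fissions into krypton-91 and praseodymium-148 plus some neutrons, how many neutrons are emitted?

5

Conserve mass number: 244 = 91 + 148 + k, so k = 244 − 239 = 5.
Check atomic number: 95 = 36 + 59 + 0 = 95. ✓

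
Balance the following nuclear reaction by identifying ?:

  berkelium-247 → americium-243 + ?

Conserve mass number: 247 = 243 + A, so A = 4.
Conserve atomic number: 97 = 95 + Z, so Z = 2.
A = 4 and Z = 2 is helium-4 — an alpha particle.

alpha particle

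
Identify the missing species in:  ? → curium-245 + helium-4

Cf-249

Conserve mass number: A = 245 + 4, so A = 249.
Conserve atomic number: Z = 96 + 2, so Z = 98.
Z = 98 is californium, so the species is californium-249.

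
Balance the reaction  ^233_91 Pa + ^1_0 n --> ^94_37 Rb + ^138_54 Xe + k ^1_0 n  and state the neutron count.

2

Conserve mass number: 234 = 94 + 138 + k, so k = 234 − 232 = 2.
Check atomic number: 91 = 37 + 54 + 0 = 91. ✓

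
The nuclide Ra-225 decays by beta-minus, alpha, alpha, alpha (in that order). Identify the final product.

Bi-213

Start: (A, Z) = (225, 88).
After β⁻: (225, 89).
After α: (221, 87).
After α: (217, 85).
After α: (213, 83).
Z = 83 is bismuth.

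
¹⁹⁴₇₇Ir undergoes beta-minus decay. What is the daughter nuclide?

Pt-194

Beta-minus decay: mass number changes by +0, atomic number by +1.
A: 194 = 194; Z: 77 + 1 = 78.
Z = 78 is platinum, so the daughter is ¹⁹⁴₇₈Pt.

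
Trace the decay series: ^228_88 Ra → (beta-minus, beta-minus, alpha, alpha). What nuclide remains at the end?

Start: (A, Z) = (228, 88).
After β⁻: (228, 89).
After β⁻: (228, 90).
After α: (224, 88).
After α: (220, 86).
Z = 86 is radon.

Rn-220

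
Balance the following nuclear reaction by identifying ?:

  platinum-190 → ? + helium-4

Os-186

Conserve mass number: 190 = A + 4, so A = 186.
Conserve atomic number: 78 = Z + 2, so Z = 76.
Z = 76 is osmium, so the species is osmium-186.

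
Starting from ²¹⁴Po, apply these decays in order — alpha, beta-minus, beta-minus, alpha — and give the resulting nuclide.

Pb-206

Start: (A, Z) = (214, 84).
After α: (210, 82).
After β⁻: (210, 83).
After β⁻: (210, 84).
After α: (206, 82).
Z = 82 is lead.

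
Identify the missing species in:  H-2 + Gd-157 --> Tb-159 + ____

gamma ray

Conserve mass number: 2 + 157 = 159 + A, so A = 0.
Conserve atomic number: 1 + 64 = 65 + Z, so Z = 0.
A = 0 and Z = 0 is γ — a gamma ray.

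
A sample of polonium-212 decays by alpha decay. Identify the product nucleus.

Alpha decay: mass number changes by -4, atomic number by -2.
A: 212 − 4 = 208; Z: 84 − 2 = 82.
Z = 82 is lead, so the daughter is lead-208.

Pb-208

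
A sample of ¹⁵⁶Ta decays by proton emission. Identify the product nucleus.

Proton emission: mass number changes by -1, atomic number by -1.
A: 156 − 1 = 155; Z: 73 − 1 = 72.
Z = 72 is hafnium, so the daughter is ¹⁵⁵Hf.

Hf-155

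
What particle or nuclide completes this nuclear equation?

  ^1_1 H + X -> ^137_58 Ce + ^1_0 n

La-137

Conserve mass number: 1 + A = 137 + 1, so A = 137.
Conserve atomic number: 1 + Z = 58 + 0, so Z = 57.
Z = 57 is lanthanum, so the species is ^137_57 La.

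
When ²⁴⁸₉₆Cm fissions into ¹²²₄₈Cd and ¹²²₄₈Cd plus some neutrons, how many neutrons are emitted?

4

Conserve mass number: 248 = 122 + 122 + k, so k = 248 − 244 = 4.
Check atomic number: 96 = 48 + 48 + 0 = 96. ✓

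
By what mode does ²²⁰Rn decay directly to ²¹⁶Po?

alpha decay

ΔA = 216 − 220 = -4; ΔZ = 84 − 86 = -2.
A drops by 4 and Z drops by 2 — the signature of alpha emission.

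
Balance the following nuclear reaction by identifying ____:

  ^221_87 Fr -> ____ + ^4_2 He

Conserve mass number: 221 = A + 4, so A = 217.
Conserve atomic number: 87 = Z + 2, so Z = 85.
Z = 85 is astatine, so the species is ^217_85 At.

At-217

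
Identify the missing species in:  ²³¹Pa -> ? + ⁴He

Ac-227

Conserve mass number: 231 = A + 4, so A = 227.
Conserve atomic number: 91 = Z + 2, so Z = 89.
Z = 89 is actinium, so the species is ²²⁷Ac.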